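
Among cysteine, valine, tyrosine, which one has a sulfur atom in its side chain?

cysteine

Only Cys (C) and Met (M) have a sulfur atom in the side chain.
Of the listed options, only cysteine belongs to this group.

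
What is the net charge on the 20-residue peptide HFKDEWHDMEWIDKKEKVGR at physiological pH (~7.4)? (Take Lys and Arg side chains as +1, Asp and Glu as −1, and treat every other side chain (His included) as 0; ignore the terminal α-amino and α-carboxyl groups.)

Positive (K, R): K3, K14, K15, K17, R20 → +5.
Negative (D, E): D4, E5, D8, E10, D13, E16 → −6.
Net charge = (+5) + (−6) = −1.

-1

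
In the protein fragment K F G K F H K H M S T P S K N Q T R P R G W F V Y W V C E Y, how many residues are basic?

The basic amino acids are Lys (K), Arg (R), and His (H).
Matching residues: K1, K4, H6, K7, H8, K14, R18, R20.

8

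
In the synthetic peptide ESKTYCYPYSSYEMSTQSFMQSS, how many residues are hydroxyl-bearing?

13

The –OH-bearing residues are Ser, Thr (aliphatic alcohols), and Tyr (phenol).
Matching residues: S2, T4, Y5, Y7, Y9, S10, S11, Y12, S15, T16, S18, S22, S23.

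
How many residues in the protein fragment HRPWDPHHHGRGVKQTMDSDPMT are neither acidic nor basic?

13

Acidic: D, E. Basic: K, R, H. All other residues are neither.
Matching residues: P3, W4, P6, G10, G12, V13, Q15, T16, M17, S19, P21, M22, T23.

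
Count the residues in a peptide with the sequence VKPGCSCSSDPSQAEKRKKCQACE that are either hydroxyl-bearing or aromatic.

4

Hydroxyl-bearing: S, T, Y. Aromatic: F, W, Y.
Hydroxyl-bearing residues here: S6, S8, S9, S12 (4).
Aromatic residues here: none (0).
(Y belongs to both groups, but none appear in this sequence.) Total = 4 + 0 = 4.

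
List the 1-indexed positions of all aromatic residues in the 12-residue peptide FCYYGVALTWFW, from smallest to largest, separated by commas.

The aromatic amino acids are Phe (F, benzyl), Trp (W, indole), and Tyr (Y, phenol).
Matching residues: F1, Y3, Y4, W10, F11, W12.

1, 3, 4, 10, 11, 12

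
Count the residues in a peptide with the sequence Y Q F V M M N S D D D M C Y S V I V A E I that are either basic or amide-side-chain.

2

Basic: H, K, R. Amide-side-chain: N, Q.
Basic residues here: none (0).
Amide-side-chain residues here: Q2, N7 (2).
The two groups share no amino acid, so total = 0 + 2 = 2.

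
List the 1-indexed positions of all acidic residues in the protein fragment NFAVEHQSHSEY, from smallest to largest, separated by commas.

Only D (aspartate) and E (glutamate) carry a side-chain carboxylic acid.
Matching residues: E5, E11.

5, 11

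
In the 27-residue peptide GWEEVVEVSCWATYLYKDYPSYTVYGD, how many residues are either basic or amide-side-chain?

1

Basic: H, K, R. Amide-side-chain: N, Q.
Basic residues here: K17 (1).
Amide-side-chain residues here: none (0).
The two groups share no amino acid, so total = 1 + 0 = 1.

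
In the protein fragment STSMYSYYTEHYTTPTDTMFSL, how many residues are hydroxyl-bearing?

14

S, T, and Y are the three residues with a side-chain hydroxyl.
Matching residues: S1, T2, S3, Y5, S6, Y7, Y8, T9, Y12, T13, T14, T16, T18, S21.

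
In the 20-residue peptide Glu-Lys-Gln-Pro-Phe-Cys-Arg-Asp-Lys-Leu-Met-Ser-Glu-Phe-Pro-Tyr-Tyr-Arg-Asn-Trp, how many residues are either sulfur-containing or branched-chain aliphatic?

Sulfur-containing: C, M. Branched-chain aliphatic: I, L, V.
Sulfur-containing residues here: Cys6, Met11 (2).
Branched-chain aliphatic residues here: Leu10 (1).
The two groups share no amino acid, so total = 2 + 1 = 3.

3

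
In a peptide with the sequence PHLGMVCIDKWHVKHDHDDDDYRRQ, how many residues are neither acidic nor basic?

Acidic: D, E. Basic: K, R, H. All other residues are neither.
Matching residues: P1, L3, G4, M5, V6, C7, I8, W11, V13, Y22, Q25.

11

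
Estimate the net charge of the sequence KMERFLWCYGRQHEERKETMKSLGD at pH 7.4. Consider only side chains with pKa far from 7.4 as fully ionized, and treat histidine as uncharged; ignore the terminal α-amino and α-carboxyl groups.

+1

At pH ~7.4 the Lys and Arg side chains are protonated (+1), the Asp and Glu side chains are deprotonated (−1), and with His taken as neutral all other side chains carry no charge.
Positive (K, R): K1, R4, R11, R16, K17, K21 → +6.
Negative (D, E): E3, E14, E15, E18, D25 → −5.
Net charge = (+6) + (−5) = +1.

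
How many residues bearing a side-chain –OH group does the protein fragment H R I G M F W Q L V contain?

0

The –OH-bearing residues are Ser, Thr (aliphatic alcohols), and Tyr (phenol).
None of the 10 residues belong to this group.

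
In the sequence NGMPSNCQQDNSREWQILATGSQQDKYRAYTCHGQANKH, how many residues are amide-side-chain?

The amide-side-chain residues are Asn (N) and Gln (Q).
Matching residues: N1, N6, Q8, Q9, N11, Q16, Q23, Q24, Q35, N37.

10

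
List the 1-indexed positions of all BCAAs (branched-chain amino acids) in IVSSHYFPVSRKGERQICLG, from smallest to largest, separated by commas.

1, 2, 9, 17, 19

Valine (V), leucine (L), and isoleucine (I) are the branched-chain amino acids.
Matching residues: I1, V2, V9, I17, L19.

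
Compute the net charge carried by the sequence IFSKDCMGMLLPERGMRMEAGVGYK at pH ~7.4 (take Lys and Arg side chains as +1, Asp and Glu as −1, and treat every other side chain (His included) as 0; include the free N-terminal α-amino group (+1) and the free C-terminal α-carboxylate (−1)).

+1

Positive (K, R): K4, R14, R17, K25 → +4.
Negative (D, E): D5, E13, E19 → −3.
The N-terminus (+1) and C-terminus (−1) cancel.
Net charge = (+4) + (−3) = +1.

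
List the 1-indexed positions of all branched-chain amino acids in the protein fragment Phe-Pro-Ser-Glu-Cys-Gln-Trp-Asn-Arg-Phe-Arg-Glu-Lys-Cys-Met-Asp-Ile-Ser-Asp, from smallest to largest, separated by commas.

17

Valine (V), leucine (L), and isoleucine (I) are the branched-chain amino acids.
Matching residues: Ile17.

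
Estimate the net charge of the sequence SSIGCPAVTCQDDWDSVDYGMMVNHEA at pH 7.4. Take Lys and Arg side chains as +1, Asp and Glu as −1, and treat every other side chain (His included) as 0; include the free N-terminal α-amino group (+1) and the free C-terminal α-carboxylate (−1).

Positive (K, R): none → +0.
Negative (D, E): D12, D13, D15, D18, E26 → −5.
The N-terminus (+1) and C-terminus (−1) cancel.
Net charge = (+0) + (−5) = −5.

-5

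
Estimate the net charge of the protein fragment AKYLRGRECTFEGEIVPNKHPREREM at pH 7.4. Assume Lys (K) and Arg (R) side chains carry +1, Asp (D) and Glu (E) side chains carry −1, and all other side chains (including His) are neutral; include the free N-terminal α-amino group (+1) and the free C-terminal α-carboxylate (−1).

+1

Positive (K, R): K2, R5, R7, K19, R22, R24 → +6.
Negative (D, E): E8, E12, E14, E23, E25 → −5.
The N-terminus (+1) and C-terminus (−1) cancel.
Net charge = (+6) + (−5) = +1.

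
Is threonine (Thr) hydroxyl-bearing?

Yes

S, T, and Y are the three residues with a side-chain hydroxyl.
Threonine is in this group.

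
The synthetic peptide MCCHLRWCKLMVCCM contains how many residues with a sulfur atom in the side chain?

Only Cys (C) and Met (M) have a sulfur atom in the side chain.
Matching residues: M1, C2, C3, C8, M11, C13, C14, M15.

8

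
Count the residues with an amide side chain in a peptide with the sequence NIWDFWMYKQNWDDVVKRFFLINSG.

Asparagine (N) and glutamine (Q) have uncharged amide side chains.
Matching residues: N1, Q10, N11, N23.

4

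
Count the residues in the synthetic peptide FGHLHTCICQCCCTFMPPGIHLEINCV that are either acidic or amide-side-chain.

3

Acidic: D, E. Amide-side-chain: N, Q.
Acidic residues here: E23 (1).
Amide-side-chain residues here: Q10, N25 (2).
The two groups share no amino acid, so total = 1 + 2 = 3.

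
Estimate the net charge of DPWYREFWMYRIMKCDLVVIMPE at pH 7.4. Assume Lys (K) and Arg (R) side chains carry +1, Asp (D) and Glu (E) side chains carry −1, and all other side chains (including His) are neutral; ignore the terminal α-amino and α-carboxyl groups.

-1

Positive (K, R): R5, R11, K14 → +3.
Negative (D, E): D1, E6, D16, E23 → −4.
Net charge = (+3) + (−4) = −1.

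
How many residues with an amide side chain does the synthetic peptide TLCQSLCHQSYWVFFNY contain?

3

Only N (asparagine) and Q (glutamine) carry a side-chain carboxamide.
Matching residues: Q4, Q9, N16.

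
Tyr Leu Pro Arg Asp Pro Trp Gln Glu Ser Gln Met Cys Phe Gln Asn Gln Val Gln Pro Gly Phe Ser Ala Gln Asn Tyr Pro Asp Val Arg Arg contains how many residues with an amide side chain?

Asparagine (N) and glutamine (Q) have uncharged amide side chains.
Matching residues: Gln8, Gln11, Gln15, Asn16, Gln17, Gln19, Gln25, Asn26.

8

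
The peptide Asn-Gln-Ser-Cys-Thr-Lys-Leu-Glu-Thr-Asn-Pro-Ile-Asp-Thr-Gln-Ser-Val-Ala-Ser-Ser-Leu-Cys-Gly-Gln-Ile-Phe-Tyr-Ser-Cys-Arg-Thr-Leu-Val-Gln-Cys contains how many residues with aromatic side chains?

2

Phenylalanine (F), tryptophan (W), and tyrosine (Y) have aromatic ring side chains.
Matching residues: Phe26, Tyr27.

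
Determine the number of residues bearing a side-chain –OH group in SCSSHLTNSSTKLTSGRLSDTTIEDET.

13

S, T, and Y are the three residues with a side-chain hydroxyl.
Matching residues: S1, S3, S4, T7, S9, S10, T11, T14, S15, S19, T21, T22, T27.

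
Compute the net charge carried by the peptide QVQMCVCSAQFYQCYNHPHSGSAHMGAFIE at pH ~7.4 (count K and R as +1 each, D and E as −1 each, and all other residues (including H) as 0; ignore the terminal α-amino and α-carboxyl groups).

-1

Positive (K, R): none → +0.
Negative (D, E): E30 → −1.
Net charge = (+0) + (−1) = −1.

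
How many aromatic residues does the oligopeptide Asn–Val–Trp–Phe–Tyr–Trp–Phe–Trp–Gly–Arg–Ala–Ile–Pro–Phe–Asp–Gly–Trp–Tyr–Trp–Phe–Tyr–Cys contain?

12

Phenylalanine (F), tryptophan (W), and tyrosine (Y) have aromatic ring side chains.
Matching residues: Trp3, Phe4, Tyr5, Trp6, Phe7, Trp8, Phe14, Trp17, Tyr18, Trp19, Phe20, Tyr21.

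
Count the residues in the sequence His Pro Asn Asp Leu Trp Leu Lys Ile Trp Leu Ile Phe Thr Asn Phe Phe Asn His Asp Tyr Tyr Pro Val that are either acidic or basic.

Acidic: D, E. Basic: H, K, R.
Acidic residues here: Asp4, Asp20 (2).
Basic residues here: His1, Lys8, His19 (3).
The two groups share no amino acid, so total = 2 + 3 = 5.

5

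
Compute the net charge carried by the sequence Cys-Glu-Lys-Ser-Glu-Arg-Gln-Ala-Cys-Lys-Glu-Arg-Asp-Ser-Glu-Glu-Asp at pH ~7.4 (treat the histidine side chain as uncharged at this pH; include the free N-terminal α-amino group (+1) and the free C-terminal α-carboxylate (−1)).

At pH ~7.4 the Lys and Arg side chains are protonated (+1), the Asp and Glu side chains are deprotonated (−1), and with His taken as neutral all other side chains carry no charge.
Positive (K, R): Lys3, Arg6, Lys10, Arg12 → +4.
Negative (D, E): Glu2, Glu5, Glu11, Asp13, Glu15, Glu16, Asp17 → −7.
The N-terminus (+1) and C-terminus (−1) cancel.
Net charge = (+4) + (−7) = −3.

-3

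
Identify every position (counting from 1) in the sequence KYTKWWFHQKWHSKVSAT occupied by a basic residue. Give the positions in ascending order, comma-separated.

The basic amino acids are Lys (K), Arg (R), and His (H).
Matching residues: K1, K4, H8, K10, H12, K14.

1, 4, 8, 10, 12, 14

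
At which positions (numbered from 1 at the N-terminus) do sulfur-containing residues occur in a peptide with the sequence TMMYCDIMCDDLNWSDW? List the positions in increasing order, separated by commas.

2, 3, 5, 8, 9

Cysteine (C, thiol) and methionine (M, thioether) are the two sulfur-containing amino acids.
Matching residues: M2, M3, C5, M8, C9.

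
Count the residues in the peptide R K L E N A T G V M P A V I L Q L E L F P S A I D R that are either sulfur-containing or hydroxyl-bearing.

Sulfur-containing: C, M. Hydroxyl-bearing: S, T, Y.
Sulfur-containing residues here: M10 (1).
Hydroxyl-bearing residues here: T7, S22 (2).
The two groups share no amino acid, so total = 1 + 2 = 3.

3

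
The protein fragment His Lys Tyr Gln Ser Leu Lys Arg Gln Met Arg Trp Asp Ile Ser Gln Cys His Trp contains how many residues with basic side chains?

6

K, R, and H are the three residues with basic side chains (ε-amine, guanidinium, and imidazole respectively).
Matching residues: His1, Lys2, Lys7, Arg8, Arg11, His18.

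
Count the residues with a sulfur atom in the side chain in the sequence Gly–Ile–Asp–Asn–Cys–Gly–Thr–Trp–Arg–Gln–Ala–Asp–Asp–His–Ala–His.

1

Cysteine (C, thiol) and methionine (M, thioether) are the two sulfur-containing amino acids.
Matching residues: Cys5.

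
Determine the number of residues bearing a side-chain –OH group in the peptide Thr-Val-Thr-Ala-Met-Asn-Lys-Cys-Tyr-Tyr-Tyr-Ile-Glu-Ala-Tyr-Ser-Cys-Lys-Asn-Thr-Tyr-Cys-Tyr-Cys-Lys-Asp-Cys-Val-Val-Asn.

The –OH-bearing residues are Ser, Thr (aliphatic alcohols), and Tyr (phenol).
Matching residues: Thr1, Thr3, Tyr9, Tyr10, Tyr11, Tyr15, Ser16, Thr20, Tyr21, Tyr23.

10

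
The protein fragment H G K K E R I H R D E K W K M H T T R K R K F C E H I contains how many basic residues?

14

The basic amino acids are Lys (K), Arg (R), and His (H).
Matching residues: H1, K3, K4, R6, H8, R9, K12, K14, H16, R19, K20, R21, K22, H26.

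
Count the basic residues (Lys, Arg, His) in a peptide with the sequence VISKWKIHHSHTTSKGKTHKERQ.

10

Matching residues: K4, K6, H8, H9, H11, K15, K17, H19, K20, R22.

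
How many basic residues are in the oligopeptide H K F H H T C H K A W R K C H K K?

K, R, and H are the three residues with basic side chains (ε-amine, guanidinium, and imidazole respectively).
Matching residues: H1, K2, H4, H5, H8, K9, R12, K13, H15, K16, K17.

11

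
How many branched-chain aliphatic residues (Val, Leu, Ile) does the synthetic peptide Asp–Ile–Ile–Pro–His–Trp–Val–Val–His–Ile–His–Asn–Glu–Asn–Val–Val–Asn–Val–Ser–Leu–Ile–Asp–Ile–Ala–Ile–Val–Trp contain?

13

Matching residues: Ile2, Ile3, Val7, Val8, Ile10, Val15, Val16, Val18, Leu20, Ile21, Ile23, Ile25, Val26.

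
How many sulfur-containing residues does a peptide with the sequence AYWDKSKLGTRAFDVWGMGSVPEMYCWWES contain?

3

The sulfur-bearing residues are cysteine (–SH) and methionine (–S–CH₃).
Matching residues: M18, M24, C26.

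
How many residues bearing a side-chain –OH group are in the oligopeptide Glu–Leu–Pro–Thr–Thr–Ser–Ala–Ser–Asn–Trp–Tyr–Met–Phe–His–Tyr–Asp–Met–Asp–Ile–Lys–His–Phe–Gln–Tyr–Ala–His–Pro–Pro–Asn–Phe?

Serine (S), threonine (T), and tyrosine (Y) each carry a hydroxyl group on the side chain.
Matching residues: Thr4, Thr5, Ser6, Ser8, Tyr11, Tyr15, Tyr24.

7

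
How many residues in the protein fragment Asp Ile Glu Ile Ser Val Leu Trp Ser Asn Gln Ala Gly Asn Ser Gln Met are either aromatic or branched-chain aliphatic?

Aromatic: F, W, Y. Branched-chain aliphatic: I, L, V.
Aromatic residues here: Trp8 (1).
Branched-chain aliphatic residues here: Ile2, Ile4, Val6, Leu7 (4).
The two groups share no amino acid, so total = 1 + 4 = 5.

5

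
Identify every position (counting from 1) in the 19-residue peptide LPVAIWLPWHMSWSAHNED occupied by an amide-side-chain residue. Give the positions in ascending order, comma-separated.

Asparagine (N) and glutamine (Q) have uncharged amide side chains.
Matching residues: N17.

17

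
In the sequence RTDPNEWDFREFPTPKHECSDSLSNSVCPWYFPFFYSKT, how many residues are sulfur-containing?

2

Cysteine (C, thiol) and methionine (M, thioether) are the two sulfur-containing amino acids.
Matching residues: C19, C28.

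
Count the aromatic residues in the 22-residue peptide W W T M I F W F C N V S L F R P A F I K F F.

Phenylalanine (F), tryptophan (W), and tyrosine (Y) have aromatic ring side chains.
Matching residues: W1, W2, F6, W7, F8, F14, F18, F21, F22.

9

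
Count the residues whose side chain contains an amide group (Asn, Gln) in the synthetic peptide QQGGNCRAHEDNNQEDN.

7

Matching residues: Q1, Q2, N5, N12, N13, Q14, N17.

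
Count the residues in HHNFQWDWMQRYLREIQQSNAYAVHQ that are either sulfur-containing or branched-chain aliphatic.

Sulfur-containing: C, M. Branched-chain aliphatic: I, L, V.
Sulfur-containing residues here: M9 (1).
Branched-chain aliphatic residues here: L13, I16, V24 (3).
The two groups share no amino acid, so total = 1 + 3 = 4.

4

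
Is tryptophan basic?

No

Lysine (K), arginine (R), and histidine (H) have basic, nitrogen-containing side chains.
Tryptophan is not in this group.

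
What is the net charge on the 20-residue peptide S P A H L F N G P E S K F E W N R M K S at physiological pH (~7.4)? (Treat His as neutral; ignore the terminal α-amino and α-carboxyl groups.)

The side chains ionized at physiological pH are Lys/Arg (+1) and Asp/Glu (−1); with His treated as neutral, nothing else contributes.
Positive (K, R): K12, R17, K19 → +3.
Negative (D, E): E10, E14 → −2.
Net charge = (+3) + (−2) = +1.

+1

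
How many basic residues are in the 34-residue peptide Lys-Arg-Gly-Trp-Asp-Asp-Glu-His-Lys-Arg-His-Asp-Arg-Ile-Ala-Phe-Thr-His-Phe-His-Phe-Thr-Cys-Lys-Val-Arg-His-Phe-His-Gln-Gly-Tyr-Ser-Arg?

14

Lysine (K), arginine (R), and histidine (H) have basic, nitrogen-containing side chains.
Matching residues: Lys1, Arg2, His8, Lys9, Arg10, His11, Arg13, His18, His20, Lys24, Arg26, His27, His29, Arg34.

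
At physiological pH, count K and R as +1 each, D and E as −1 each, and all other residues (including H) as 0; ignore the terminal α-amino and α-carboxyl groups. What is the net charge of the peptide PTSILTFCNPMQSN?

Positive (K, R): none → +0.
Negative (D, E): none → −0.
Net charge = (+0) + (−0) = 0.

0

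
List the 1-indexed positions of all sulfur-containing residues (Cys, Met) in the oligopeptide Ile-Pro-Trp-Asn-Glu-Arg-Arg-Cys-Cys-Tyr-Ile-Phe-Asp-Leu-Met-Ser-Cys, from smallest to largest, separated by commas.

Matching residues: Cys8, Cys9, Met15, Cys17.

8, 9, 15, 17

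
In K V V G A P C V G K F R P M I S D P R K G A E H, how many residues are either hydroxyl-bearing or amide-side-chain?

Hydroxyl-bearing: S, T, Y. Amide-side-chain: N, Q.
Hydroxyl-bearing residues here: S16 (1).
Amide-side-chain residues here: none (0).
The two groups share no amino acid, so total = 1 + 0 = 1.

1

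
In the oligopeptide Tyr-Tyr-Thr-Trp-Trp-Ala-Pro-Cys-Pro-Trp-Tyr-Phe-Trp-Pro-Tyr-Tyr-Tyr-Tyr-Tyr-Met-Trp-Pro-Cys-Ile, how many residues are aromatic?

The aromatic amino acids are Phe (F, benzyl), Trp (W, indole), and Tyr (Y, phenol).
Matching residues: Tyr1, Tyr2, Trp4, Trp5, Trp10, Tyr11, Phe12, Trp13, Tyr15, Tyr16, Tyr17, Tyr18, Tyr19, Trp21.

14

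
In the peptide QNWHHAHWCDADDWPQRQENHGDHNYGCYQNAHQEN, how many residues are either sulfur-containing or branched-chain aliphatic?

2

Sulfur-containing: C, M. Branched-chain aliphatic: I, L, V.
Sulfur-containing residues here: C9, C28 (2).
Branched-chain aliphatic residues here: none (0).
The two groups share no amino acid, so total = 2 + 0 = 2.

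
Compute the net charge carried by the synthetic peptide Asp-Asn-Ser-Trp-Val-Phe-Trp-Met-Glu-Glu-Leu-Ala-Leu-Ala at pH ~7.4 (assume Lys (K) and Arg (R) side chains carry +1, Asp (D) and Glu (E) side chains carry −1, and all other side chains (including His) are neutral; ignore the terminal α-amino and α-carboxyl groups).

-3

Positive (K, R): none → +0.
Negative (D, E): Asp1, Glu9, Glu10 → −3.
Net charge = (+0) + (−3) = −3.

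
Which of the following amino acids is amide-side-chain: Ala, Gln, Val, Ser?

Gln

Only N (asparagine) and Q (glutamine) carry a side-chain carboxamide.
Of the listed options, only Gln belongs to this group.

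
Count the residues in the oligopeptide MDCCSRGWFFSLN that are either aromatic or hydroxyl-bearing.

Aromatic: F, W, Y. Hydroxyl-bearing: S, T, Y.
Aromatic residues here: W8, F9, F10 (3).
Hydroxyl-bearing residues here: S5, S11 (2).
(Y belongs to both groups, but none appear in this sequence.) Total = 3 + 2 = 5.

5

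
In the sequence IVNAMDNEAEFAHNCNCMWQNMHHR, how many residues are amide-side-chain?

6

The amide-side-chain residues are Asn (N) and Gln (Q).
Matching residues: N3, N7, N14, N16, Q20, N21.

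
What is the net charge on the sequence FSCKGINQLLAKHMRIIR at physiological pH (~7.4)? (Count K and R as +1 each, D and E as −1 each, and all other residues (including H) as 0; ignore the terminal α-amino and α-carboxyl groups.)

Positive (K, R): K4, K12, R15, R18 → +4.
Negative (D, E): none → −0.
Net charge = (+4) + (−0) = +4.

+4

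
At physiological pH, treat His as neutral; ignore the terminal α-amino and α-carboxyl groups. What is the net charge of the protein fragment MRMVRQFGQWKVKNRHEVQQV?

+4

Near pH 7.4, K and R contribute +1 each, D and E contribute −1 each, and every other side chain (His included, as stated) is uncharged.
Positive (K, R): R2, R5, K11, K13, R15 → +5.
Negative (D, E): E17 → −1.
Net charge = (+5) + (−1) = +4.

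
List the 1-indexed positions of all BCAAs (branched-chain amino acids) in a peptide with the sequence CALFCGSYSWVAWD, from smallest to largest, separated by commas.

3, 11

V, L, and I make up the branched-chain aliphatic group.
Matching residues: L3, V11.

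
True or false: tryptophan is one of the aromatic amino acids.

True

Phenylalanine (F), tryptophan (W), and tyrosine (Y) have aromatic ring side chains.
Tryptophan is in this group.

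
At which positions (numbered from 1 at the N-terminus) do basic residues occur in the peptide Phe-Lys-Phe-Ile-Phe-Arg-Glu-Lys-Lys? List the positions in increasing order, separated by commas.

Lysine (K), arginine (R), and histidine (H) have basic, nitrogen-containing side chains.
Matching residues: Lys2, Arg6, Lys8, Lys9.

2, 6, 8, 9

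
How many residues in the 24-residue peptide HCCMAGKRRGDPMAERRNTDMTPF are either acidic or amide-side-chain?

4

Acidic: D, E. Amide-side-chain: N, Q.
Acidic residues here: D11, E15, D20 (3).
Amide-side-chain residues here: N18 (1).
The two groups share no amino acid, so total = 3 + 1 = 4.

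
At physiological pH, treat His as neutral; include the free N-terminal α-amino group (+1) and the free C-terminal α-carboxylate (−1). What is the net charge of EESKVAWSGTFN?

At pH ~7.4 the Lys and Arg side chains are protonated (+1), the Asp and Glu side chains are deprotonated (−1), and with His taken as neutral all other side chains carry no charge.
Positive (K, R): K4 → +1.
Negative (D, E): E1, E2 → −2.
The N-terminus (+1) and C-terminus (−1) cancel.
Net charge = (+1) + (−2) = −1.

-1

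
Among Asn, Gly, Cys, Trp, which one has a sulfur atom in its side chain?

Cys

Cysteine (C, thiol) and methionine (M, thioether) are the two sulfur-containing amino acids.
Of the listed options, only Cys belongs to this group.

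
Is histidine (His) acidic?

No

The acidic residues are Asp (D) and Glu (E), whose side chains end in a carboxylate group.
Histidine is not in this group.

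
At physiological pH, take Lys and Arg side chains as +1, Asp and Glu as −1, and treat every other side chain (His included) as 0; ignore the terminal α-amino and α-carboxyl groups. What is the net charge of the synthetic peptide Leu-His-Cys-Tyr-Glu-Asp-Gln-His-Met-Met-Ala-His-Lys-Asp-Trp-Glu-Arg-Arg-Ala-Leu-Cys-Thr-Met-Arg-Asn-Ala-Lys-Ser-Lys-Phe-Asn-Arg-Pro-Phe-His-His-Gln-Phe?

+3

Positive (K, R): Lys13, Arg17, Arg18, Arg24, Lys27, Lys29, Arg32 → +7.
Negative (D, E): Glu5, Asp6, Asp14, Glu16 → −4.
Net charge = (+7) + (−4) = +3.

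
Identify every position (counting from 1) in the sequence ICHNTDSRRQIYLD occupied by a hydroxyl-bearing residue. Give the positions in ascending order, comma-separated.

S, T, and Y are the three residues with a side-chain hydroxyl.
Matching residues: T5, S7, Y12.

5, 7, 12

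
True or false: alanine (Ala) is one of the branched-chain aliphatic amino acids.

V, L, and I make up the branched-chain aliphatic group.
Alanine is not in this group.

False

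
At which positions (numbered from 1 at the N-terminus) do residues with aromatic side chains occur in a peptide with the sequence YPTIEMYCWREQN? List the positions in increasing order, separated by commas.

The aromatic amino acids are Phe (F, benzyl), Trp (W, indole), and Tyr (Y, phenol).
Matching residues: Y1, Y7, W9.

1, 7, 9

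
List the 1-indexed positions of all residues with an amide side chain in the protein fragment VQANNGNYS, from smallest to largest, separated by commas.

Only N (asparagine) and Q (glutamine) carry a side-chain carboxamide.
Matching residues: Q2, N4, N5, N7.

2, 4, 5, 7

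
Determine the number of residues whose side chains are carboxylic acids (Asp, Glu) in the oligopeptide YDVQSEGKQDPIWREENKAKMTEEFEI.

8

Matching residues: D2, E6, D10, E15, E16, E23, E24, E26.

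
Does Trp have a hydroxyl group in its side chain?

Serine (S), threonine (T), and tyrosine (Y) each carry a hydroxyl group on the side chain.
Tryptophan is not in this group.

No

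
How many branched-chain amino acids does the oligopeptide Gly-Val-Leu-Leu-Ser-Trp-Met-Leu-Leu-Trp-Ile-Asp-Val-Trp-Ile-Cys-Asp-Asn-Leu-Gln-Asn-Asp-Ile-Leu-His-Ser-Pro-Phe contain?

V, L, and I make up the branched-chain aliphatic group.
Matching residues: Val2, Leu3, Leu4, Leu8, Leu9, Ile11, Val13, Ile15, Leu19, Ile23, Leu24.

11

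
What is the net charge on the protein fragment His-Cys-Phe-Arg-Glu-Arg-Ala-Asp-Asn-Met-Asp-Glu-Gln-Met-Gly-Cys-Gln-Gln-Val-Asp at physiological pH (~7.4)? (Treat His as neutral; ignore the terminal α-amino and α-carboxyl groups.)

Near pH 7.4, K and R contribute +1 each, D and E contribute −1 each, and every other side chain (His included, as stated) is uncharged.
Positive (K, R): Arg4, Arg6 → +2.
Negative (D, E): Glu5, Asp8, Asp11, Glu12, Asp20 → −5.
Net charge = (+2) + (−5) = −3.

-3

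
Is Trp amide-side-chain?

No

The amide-side-chain residues are Asn (N) and Gln (Q).
Tryptophan is not in this group.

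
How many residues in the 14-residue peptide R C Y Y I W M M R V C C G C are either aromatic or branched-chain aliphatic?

5

Aromatic: F, W, Y. Branched-chain aliphatic: I, L, V.
Aromatic residues here: Y3, Y4, W6 (3).
Branched-chain aliphatic residues here: I5, V10 (2).
The two groups share no amino acid, so total = 3 + 2 = 5.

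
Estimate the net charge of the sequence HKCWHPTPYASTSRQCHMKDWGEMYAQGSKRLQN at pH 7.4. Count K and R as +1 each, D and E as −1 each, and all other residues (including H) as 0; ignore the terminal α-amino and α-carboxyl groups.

+3

Positive (K, R): K2, R14, K19, K30, R31 → +5.
Negative (D, E): D20, E23 → −2.
Net charge = (+5) + (−2) = +3.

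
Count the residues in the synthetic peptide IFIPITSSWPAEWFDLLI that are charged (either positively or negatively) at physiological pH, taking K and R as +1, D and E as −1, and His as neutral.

2

Charged side chains at pH ~7.4: K, R (positive); D, E (negative).
Matching residues: E12, D15.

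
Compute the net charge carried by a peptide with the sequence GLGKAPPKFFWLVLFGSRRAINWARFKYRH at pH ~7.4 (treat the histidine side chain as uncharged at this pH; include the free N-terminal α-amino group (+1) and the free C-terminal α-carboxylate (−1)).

The side chains ionized at physiological pH are Lys/Arg (+1) and Asp/Glu (−1); with His treated as neutral, nothing else contributes.
Positive (K, R): K4, K8, R18, R19, R25, K27, R29 → +7.
Negative (D, E): none → −0.
The N-terminus (+1) and C-terminus (−1) cancel.
Net charge = (+7) + (−0) = +7.

+7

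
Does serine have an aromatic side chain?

No

Phenylalanine (F), tryptophan (W), and tyrosine (Y) have aromatic ring side chains.
Serine is not in this group.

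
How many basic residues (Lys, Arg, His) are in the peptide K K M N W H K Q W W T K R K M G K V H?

Matching residues: K1, K2, H6, K7, K12, R13, K14, K17, H19.

9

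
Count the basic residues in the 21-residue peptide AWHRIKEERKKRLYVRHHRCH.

12

The basic amino acids are Lys (K), Arg (R), and His (H).
Matching residues: H3, R4, K6, R9, K10, K11, R12, R16, H17, H18, R19, H21.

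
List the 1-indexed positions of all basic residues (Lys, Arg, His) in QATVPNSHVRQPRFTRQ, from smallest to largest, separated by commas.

Matching residues: H8, R10, R13, R16.

8, 10, 13, 16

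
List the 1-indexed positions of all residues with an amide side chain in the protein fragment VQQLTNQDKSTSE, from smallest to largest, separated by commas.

2, 3, 6, 7

The amide-side-chain residues are Asn (N) and Gln (Q).
Matching residues: Q2, Q3, N6, Q7.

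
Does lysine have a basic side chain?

Yes

Lysine (K), arginine (R), and histidine (H) have basic, nitrogen-containing side chains.
Lysine is in this group.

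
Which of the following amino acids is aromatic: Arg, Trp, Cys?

Trp

The aromatic amino acids are Phe (F, benzyl), Trp (W, indole), and Tyr (Y, phenol).
Of the listed options, only Trp belongs to this group.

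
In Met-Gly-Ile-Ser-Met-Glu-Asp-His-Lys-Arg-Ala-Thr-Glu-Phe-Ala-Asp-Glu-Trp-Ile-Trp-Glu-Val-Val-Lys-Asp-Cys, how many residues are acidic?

Aspartate (D) and glutamate (E) have carboxylic-acid side chains and are the acidic amino acids.
Matching residues: Glu6, Asp7, Glu13, Asp16, Glu17, Glu21, Asp25.

7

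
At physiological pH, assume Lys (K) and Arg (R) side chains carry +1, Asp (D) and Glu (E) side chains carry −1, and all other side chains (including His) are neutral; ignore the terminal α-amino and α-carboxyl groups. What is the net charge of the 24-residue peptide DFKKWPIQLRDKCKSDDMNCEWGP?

0

Positive (K, R): K3, K4, R10, K12, K14 → +5.
Negative (D, E): D1, D11, D16, D17, E21 → −5.
Net charge = (+5) + (−5) = 0.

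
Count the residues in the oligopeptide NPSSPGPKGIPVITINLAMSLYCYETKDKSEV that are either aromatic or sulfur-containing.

4

Aromatic: F, W, Y. Sulfur-containing: C, M.
Aromatic residues here: Y22, Y24 (2).
Sulfur-containing residues here: M19, C23 (2).
The two groups share no amino acid, so total = 2 + 2 = 4.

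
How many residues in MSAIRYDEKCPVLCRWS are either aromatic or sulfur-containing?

Aromatic: F, W, Y. Sulfur-containing: C, M.
Aromatic residues here: Y6, W16 (2).
Sulfur-containing residues here: M1, C10, C14 (3).
The two groups share no amino acid, so total = 2 + 3 = 5.

5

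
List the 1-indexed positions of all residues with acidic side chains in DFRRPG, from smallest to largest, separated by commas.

1

The acidic residues are Asp (D) and Glu (E), whose side chains end in a carboxylate group.
Matching residues: D1.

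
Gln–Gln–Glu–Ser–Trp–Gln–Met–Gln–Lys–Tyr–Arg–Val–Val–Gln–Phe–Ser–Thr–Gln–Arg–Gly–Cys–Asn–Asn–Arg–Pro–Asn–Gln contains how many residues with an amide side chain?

10

Asparagine (N) and glutamine (Q) have uncharged amide side chains.
Matching residues: Gln1, Gln2, Gln6, Gln8, Gln14, Gln18, Asn22, Asn23, Asn26, Gln27.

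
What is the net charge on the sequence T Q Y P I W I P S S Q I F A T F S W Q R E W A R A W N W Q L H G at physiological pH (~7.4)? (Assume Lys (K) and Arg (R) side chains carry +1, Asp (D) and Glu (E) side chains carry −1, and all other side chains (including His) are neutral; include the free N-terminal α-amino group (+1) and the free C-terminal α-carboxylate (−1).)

+1

Positive (K, R): R20, R24 → +2.
Negative (D, E): E21 → −1.
The N-terminus (+1) and C-terminus (−1) cancel.
Net charge = (+2) + (−1) = +1.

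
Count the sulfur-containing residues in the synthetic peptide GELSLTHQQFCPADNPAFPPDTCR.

Only Cys (C) and Met (M) have a sulfur atom in the side chain.
Matching residues: C11, C23.

2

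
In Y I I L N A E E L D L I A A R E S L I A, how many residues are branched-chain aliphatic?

8

V, L, and I make up the branched-chain aliphatic group.
Matching residues: I2, I3, L4, L9, L11, I12, L18, I19.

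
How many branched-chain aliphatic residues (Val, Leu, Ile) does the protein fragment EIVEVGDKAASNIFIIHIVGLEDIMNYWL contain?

11

Matching residues: I2, V3, V5, I13, I15, I16, I18, V19, L21, I24, L29.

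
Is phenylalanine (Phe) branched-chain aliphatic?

V, L, and I make up the branched-chain aliphatic group.
Phenylalanine is not in this group.

No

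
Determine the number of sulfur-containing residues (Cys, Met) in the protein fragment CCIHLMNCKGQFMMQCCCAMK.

10

Matching residues: C1, C2, M6, C8, M13, M14, C16, C17, C18, M20.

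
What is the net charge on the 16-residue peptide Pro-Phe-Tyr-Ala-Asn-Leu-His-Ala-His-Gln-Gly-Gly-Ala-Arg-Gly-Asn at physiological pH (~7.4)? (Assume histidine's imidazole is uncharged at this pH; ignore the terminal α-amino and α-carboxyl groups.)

The side chains ionized at physiological pH are Lys/Arg (+1) and Asp/Glu (−1); with His treated as neutral, nothing else contributes.
Positive (K, R): Arg14 → +1.
Negative (D, E): none → −0.
Net charge = (+1) + (−0) = +1.

+1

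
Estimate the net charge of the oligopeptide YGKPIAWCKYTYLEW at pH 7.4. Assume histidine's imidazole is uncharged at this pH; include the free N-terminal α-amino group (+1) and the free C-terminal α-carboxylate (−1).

+1

Near pH 7.4, K and R contribute +1 each, D and E contribute −1 each, and every other side chain (His included, as stated) is uncharged.
Positive (K, R): K3, K9 → +2.
Negative (D, E): E14 → −1.
The N-terminus (+1) and C-terminus (−1) cancel.
Net charge = (+2) + (−1) = +1.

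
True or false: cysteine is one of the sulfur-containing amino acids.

True

The sulfur-bearing residues are cysteine (–SH) and methionine (–S–CH₃).
Cysteine is in this group.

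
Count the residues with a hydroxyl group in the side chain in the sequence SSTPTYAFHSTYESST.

Serine (S), threonine (T), and tyrosine (Y) each carry a hydroxyl group on the side chain.
Matching residues: S1, S2, T3, T5, Y6, S10, T11, Y12, S14, S15, T16.

11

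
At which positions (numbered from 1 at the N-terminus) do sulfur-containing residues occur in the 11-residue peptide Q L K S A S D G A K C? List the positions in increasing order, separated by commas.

Only Cys (C) and Met (M) have a sulfur atom in the side chain.
Matching residues: C11.

11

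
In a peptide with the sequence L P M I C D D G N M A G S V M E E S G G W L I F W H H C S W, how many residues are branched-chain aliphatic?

5

The BCAAs are Val, Leu, and Ile — aliphatic side chains with a branch point.
Matching residues: L1, I4, V14, L22, I23.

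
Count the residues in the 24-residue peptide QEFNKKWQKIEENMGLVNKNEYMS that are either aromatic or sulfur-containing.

5

Aromatic: F, W, Y. Sulfur-containing: C, M.
Aromatic residues here: F3, W7, Y22 (3).
Sulfur-containing residues here: M14, M23 (2).
The two groups share no amino acid, so total = 3 + 2 = 5.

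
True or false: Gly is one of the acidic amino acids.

The acidic residues are Asp (D) and Glu (E), whose side chains end in a carboxylate group.
Glycine is not in this group.

False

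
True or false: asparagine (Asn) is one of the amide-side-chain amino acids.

Asparagine (N) and glutamine (Q) have uncharged amide side chains.
Asparagine is in this group.

True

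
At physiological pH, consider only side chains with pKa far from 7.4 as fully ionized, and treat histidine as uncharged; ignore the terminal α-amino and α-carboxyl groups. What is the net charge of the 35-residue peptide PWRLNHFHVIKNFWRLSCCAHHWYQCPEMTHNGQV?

+2

The side chains ionized at physiological pH are Lys/Arg (+1) and Asp/Glu (−1); with His treated as neutral, nothing else contributes.
Positive (K, R): R3, K11, R15 → +3.
Negative (D, E): E28 → −1.
Net charge = (+3) + (−1) = +2.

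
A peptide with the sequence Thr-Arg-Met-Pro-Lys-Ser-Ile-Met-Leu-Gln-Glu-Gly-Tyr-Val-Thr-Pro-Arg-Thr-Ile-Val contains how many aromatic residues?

1

The aromatic amino acids are Phe (F, benzyl), Trp (W, indole), and Tyr (Y, phenol).
Matching residues: Tyr13.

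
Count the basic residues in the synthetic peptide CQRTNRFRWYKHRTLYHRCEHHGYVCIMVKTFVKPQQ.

Lysine (K), arginine (R), and histidine (H) have basic, nitrogen-containing side chains.
Matching residues: R3, R6, R8, K11, H12, R13, H17, R18, H21, H22, K30, K34.

12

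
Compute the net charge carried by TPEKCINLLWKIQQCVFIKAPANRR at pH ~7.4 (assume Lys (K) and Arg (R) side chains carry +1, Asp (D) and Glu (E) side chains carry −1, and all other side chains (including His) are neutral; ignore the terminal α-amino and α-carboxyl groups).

+4

Positive (K, R): K4, K11, K19, R24, R25 → +5.
Negative (D, E): E3 → −1.
Net charge = (+5) + (−1) = +4.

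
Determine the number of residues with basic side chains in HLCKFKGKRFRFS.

6

The basic amino acids are Lys (K), Arg (R), and His (H).
Matching residues: H1, K4, K6, K8, R9, R11.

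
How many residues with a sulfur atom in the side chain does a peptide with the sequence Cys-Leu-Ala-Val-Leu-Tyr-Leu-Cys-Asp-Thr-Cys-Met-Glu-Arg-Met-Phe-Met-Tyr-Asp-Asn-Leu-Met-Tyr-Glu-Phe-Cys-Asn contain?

Cysteine (C, thiol) and methionine (M, thioether) are the two sulfur-containing amino acids.
Matching residues: Cys1, Cys8, Cys11, Met12, Met15, Met17, Met22, Cys26.

8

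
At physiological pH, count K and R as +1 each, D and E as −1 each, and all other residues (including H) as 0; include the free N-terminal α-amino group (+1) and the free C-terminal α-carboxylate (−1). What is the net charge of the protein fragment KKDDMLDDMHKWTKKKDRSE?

Positive (K, R): K1, K2, K11, K14, K15, K16, R18 → +7.
Negative (D, E): D3, D4, D7, D8, D17, E20 → −6.
The N-terminus (+1) and C-terminus (−1) cancel.
Net charge = (+7) + (−6) = +1.

+1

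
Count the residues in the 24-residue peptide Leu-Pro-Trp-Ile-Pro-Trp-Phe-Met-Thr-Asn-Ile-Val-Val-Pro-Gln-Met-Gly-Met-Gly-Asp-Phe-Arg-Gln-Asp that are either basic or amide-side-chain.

Basic: H, K, R. Amide-side-chain: N, Q.
Basic residues here: Arg22 (1).
Amide-side-chain residues here: Asn10, Gln15, Gln23 (3).
The two groups share no amino acid, so total = 1 + 3 = 4.

4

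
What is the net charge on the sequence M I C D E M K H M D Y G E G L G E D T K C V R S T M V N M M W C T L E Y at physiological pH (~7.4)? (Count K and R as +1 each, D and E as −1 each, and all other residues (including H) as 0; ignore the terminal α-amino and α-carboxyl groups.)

Positive (K, R): K7, K20, R23 → +3.
Negative (D, E): D4, E5, D10, E13, E17, D18, E35 → −7.
Net charge = (+3) + (−7) = −4.

-4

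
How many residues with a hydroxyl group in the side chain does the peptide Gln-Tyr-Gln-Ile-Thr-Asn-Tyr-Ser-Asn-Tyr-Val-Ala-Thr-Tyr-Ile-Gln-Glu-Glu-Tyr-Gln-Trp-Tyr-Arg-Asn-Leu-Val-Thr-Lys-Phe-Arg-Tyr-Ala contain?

S, T, and Y are the three residues with a side-chain hydroxyl.
Matching residues: Tyr2, Thr5, Tyr7, Ser8, Tyr10, Thr13, Tyr14, Tyr19, Tyr22, Thr27, Tyr31.

11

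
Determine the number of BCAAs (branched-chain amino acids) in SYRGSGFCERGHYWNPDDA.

0

Valine (V), leucine (L), and isoleucine (I) are the branched-chain amino acids.
None of the 19 residues belong to this group.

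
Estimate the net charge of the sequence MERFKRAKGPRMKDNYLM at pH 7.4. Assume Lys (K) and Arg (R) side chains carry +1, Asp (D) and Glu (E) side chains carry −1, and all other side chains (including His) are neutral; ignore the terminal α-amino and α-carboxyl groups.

+4

Positive (K, R): R3, K5, R6, K8, R11, K13 → +6.
Negative (D, E): E2, D14 → −2.
Net charge = (+6) + (−2) = +4.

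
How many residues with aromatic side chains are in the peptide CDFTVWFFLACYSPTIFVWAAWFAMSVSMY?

Phenylalanine (F), tryptophan (W), and tyrosine (Y) have aromatic ring side chains.
Matching residues: F3, W6, F7, F8, Y12, F17, W19, W22, F23, Y30.

10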